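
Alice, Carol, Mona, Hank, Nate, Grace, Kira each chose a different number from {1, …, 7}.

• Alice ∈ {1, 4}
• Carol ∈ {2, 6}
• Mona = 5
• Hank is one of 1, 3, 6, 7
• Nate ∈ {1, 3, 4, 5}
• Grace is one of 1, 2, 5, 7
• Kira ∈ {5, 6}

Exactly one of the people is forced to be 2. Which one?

Mona must be 5 (only option left). Eliminate 5 elsewhere: Nate, Grace, Kira.
That leaves Kira = 6. Strike 6 from Carol, Hank.
So 2 goes to Carol.

Carol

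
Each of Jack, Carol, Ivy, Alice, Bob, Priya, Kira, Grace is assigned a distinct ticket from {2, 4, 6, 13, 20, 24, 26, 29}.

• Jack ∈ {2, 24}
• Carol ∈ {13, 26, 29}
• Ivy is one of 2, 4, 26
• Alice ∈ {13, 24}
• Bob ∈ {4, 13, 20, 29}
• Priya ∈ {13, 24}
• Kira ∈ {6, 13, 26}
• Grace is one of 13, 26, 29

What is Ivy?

4

The 8 variables draw from only 8 values {2, 4, 6, 13, 20, 24, 26, 29}, so each is used; only Kira can be 6, hence Kira = 6.
The 7 still-open variables together cover exactly {2, 4, 13, 20, 24, 26, 29} — 7 values for 7 variables — and 20 appears only in Bob's list, so Bob = 20.
Among the 6 still-open variables, 4 fits only Ivy (and all 6 values in {2, 4, 13, 24, 26, 29} must be used), so Ivy = 4.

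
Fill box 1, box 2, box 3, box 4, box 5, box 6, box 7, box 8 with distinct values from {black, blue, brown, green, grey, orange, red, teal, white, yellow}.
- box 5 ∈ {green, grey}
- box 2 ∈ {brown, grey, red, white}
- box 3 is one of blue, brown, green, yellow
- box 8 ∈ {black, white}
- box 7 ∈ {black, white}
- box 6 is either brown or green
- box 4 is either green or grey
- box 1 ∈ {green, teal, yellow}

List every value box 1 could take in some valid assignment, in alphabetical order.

The 2 variables box 4 and box 5 are confined to {green, grey}, which locks those values in; drop them from box 1, box 2, box 3, box 6.
box 6's domain is down to {brown}, so box 6 = brown. Remove brown from box 2, box 3.
box 7 and box 8 share exactly the 2 values {black, white}; by pigeonhole those values go to them, so strike black, white from box 2.
box 2 has just one choice, so box 2 = red.
No further eliminations apply; box 1 can still be any of teal, yellow.

teal, yellow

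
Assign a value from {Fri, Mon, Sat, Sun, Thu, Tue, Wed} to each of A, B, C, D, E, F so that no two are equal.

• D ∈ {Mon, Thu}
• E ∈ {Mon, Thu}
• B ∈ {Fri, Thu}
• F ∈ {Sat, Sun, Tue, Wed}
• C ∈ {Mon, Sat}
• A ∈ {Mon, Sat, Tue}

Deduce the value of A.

Tue

D and E share exactly the 2 values {Mon, Thu}; by pigeonhole those values go to them, so strike Mon, Thu from A, B, C.
B must be Fri (only option left).
That leaves C = Sat. Eliminate Sat elsewhere: A, F.
So A = Tue.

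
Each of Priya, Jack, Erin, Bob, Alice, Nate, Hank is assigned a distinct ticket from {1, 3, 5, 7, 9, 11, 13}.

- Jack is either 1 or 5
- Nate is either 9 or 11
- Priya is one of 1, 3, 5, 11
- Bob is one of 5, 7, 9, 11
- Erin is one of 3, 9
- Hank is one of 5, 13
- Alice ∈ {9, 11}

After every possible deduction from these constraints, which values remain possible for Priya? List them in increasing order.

The 7 variables together cover exactly {1, 3, 5, 7, 9, 11, 13} — 7 values for 7 variables — and 7 appears only in Bob's list, so Bob = 7.
The 6 still-open variables together cover exactly {1, 3, 5, 9, 11, 13} — 6 values for 6 variables — and 13 appears only in Hank's list, so Hank = 13.
The 2 variables Alice and Nate are confined to {9, 11}, which locks those values in; drop them from Priya, Erin.
Erin's domain is down to {3}, so Erin = 3. Remove 3 from Priya.
No further eliminations apply; Priya can still be any of 1, 5.

1, 5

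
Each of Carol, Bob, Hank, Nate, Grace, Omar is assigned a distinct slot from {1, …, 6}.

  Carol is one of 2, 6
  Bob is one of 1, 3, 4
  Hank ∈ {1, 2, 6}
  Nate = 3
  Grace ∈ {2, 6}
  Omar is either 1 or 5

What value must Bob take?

Nate has just one choice, so Nate = 3. Strike 3 from Bob.
Among the 5 still-open variables, 4 fits only Bob (and all 5 values in {1, 2, 4, 5, 6} must be used), so Bob = 4.

4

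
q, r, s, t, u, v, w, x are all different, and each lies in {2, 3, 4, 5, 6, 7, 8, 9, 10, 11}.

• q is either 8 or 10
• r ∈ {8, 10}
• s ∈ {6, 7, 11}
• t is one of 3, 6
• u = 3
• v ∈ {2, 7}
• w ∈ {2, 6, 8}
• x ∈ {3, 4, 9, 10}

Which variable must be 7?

v

u has just one choice, so u = 3. Eliminate 3 elsewhere: t, x.
t has just one choice, so t = 6. Eliminate 6 elsewhere: s, w.
The 2 variables q and r are confined to {8, 10}, which locks those values in; drop them from w, x.
w's domain is down to {2}, so w = 2. Eliminate 2 elsewhere: v.
So 7 goes to v.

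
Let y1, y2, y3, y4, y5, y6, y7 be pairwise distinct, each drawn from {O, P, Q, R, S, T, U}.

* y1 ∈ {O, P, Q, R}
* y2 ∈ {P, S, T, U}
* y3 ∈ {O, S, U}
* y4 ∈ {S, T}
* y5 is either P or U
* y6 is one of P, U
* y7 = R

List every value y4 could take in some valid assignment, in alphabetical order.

y7's domain is down to {R}, so y7 = R. Strike R from y1.
Among the 6 still-open variables, Q fits only y1 (and all 6 values in {O, P, Q, S, T, U} must be used), so y1 = Q.
The 5 still-open variables together cover exactly {O, P, S, T, U} — 5 values for 5 variables — and O appears only in y3's list, so y3 = O.
The 2 variables y5 and y6 are confined to {P, U}, which locks those values in; drop them from y2.
No further eliminations apply; y4 can still be any of S, T.

S, T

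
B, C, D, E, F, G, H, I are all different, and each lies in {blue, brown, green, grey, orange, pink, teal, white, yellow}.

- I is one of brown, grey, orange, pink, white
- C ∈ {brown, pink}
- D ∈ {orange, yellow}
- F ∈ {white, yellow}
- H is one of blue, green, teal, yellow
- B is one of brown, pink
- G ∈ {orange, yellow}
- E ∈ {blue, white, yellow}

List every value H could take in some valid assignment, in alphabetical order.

green, teal

B and C share exactly the 2 values {brown, pink}; by pigeonhole those values go to them, so strike brown, pink from I.
The 2 variables D and G are confined to {orange, yellow}, which locks those values in; drop them from E, F, H, I.
That leaves F = white. Eliminate white elsewhere: E, I.
I's domain is down to {grey}, so I = grey.
E's domain is down to {blue}, so E = blue. Remove blue from H.
No further eliminations apply; H can still be any of green, teal.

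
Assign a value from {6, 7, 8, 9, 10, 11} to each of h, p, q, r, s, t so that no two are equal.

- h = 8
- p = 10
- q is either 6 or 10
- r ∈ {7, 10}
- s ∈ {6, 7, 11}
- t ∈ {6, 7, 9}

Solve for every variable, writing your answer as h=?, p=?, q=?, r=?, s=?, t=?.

h must be 8 (only option left).
p has just one choice, so p = 10. Eliminate 10 elsewhere: q, r.
q must be 6 (only option left). Strike 6 from s, t.
r's domain is down to {7}, so r = 7. So s, t can't be 7.
That leaves s = 11.
t has just one choice, so t = 9.

h=8, p=10, q=6, r=7, s=11, t=9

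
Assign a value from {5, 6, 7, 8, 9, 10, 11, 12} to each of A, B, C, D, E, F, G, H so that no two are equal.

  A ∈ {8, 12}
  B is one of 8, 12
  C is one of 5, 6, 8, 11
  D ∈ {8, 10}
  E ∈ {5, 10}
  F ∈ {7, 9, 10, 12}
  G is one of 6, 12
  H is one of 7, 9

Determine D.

10

The 8 variables draw from only 8 values {5, 6, 7, 8, 9, 10, 11, 12}, so each is used; only C can be 11, hence C = 11.
Among the 7 still-open variables, 5 fits only E (and all 7 values in {5, 6, 7, 8, 9, 10, 12} must be used), so E = 5.
The 6 still-open variables together cover exactly {6, 7, 8, 9, 10, 12} — 6 values for 6 variables — and 6 appears only in G's list, so G = 6.
A and B share exactly the 2 values {8, 12}; by pigeonhole those values go to them, so strike 8, 12 from D, F.
So D = 10.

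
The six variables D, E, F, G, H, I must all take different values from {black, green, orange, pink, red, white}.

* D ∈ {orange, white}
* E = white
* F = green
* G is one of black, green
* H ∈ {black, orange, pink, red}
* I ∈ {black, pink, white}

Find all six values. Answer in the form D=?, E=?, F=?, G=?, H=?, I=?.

E has just one choice, so E = white. Strike white from D, I.
That leaves F = green. So G can't be green.
That leaves G = black. Remove black from H, I.
I's domain is down to {pink}, so I = pink. Strike pink from H.
D's domain is down to {orange}, so D = orange. So H can't be orange.
That leaves H = red.

D=orange, E=white, F=green, G=black, H=red, I=pink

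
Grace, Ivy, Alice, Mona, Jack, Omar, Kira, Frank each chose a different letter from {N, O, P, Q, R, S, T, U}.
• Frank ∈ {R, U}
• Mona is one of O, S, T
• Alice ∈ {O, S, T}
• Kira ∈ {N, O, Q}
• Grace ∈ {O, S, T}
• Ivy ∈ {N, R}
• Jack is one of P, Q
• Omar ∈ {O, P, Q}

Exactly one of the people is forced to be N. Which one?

The 8 variables together cover exactly {N, O, P, Q, R, S, T, U} — 8 values for 8 variables — and U appears only in Frank's list, so Frank = U.
The 7 still-open variables draw from only 7 values {N, O, P, Q, R, S, T}, so each is used; only Ivy can be R, hence Ivy = R.
The 6 still-open variables draw from only 6 values {N, O, P, Q, S, T}, so each is used; only Kira can be N, hence Kira = N.

Kira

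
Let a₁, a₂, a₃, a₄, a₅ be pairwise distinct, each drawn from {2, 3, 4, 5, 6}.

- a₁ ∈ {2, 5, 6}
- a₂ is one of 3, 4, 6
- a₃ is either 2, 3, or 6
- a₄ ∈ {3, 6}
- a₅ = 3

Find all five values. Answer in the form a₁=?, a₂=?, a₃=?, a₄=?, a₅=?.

a₅'s domain is down to {3}, so a₅ = 3. Remove 3 from a₂, a₃, a₄.
That leaves a₄ = 6. Remove 6 from a₁, a₂, a₃.
a₂ must be 4 (only option left).
a₃ has just one choice, so a₃ = 2. Remove 2 from a₁.
a₁ has just one choice, so a₁ = 5.

a₁=5, a₂=4, a₃=2, a₄=6, a₅=3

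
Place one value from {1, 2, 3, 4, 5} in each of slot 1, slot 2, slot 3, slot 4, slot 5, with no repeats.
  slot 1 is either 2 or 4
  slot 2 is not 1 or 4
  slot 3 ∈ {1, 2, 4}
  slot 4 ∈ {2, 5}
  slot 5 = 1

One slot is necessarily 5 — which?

slot 4

slot 5 must be 1 (only option left). Strike 1 from slot 3.
The 4 still-open variables draw from only 4 values {2, 3, 4, 5}, so each is used; only slot 2 can be 3, hence slot 2 = 3.
The 3 still-open variables draw from only 3 values {2, 4, 5}, so each is used; only slot 4 can be 5, hence slot 4 = 5.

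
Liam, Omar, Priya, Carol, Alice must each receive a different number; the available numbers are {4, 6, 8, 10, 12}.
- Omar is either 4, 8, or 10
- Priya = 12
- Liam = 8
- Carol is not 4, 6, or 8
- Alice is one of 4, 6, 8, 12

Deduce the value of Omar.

Liam has just one choice, so Liam = 8. Remove 8 from Omar, Alice.
That leaves Priya = 12. Remove 12 from Carol, Alice.
Carol must be 10 (only option left). Remove 10 from Omar.
So Omar = 4.

4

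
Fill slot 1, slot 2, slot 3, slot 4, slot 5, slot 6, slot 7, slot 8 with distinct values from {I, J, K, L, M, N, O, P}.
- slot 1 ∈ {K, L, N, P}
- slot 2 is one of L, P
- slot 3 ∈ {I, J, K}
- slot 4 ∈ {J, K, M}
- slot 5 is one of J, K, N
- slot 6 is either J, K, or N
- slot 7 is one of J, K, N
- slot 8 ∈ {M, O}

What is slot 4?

The 8 variables together cover exactly {I, J, K, L, M, N, O, P} — 8 values for 8 variables — and I appears only in slot 3's list, so slot 3 = I.
Among the 7 still-open variables, O fits only slot 8 (and all 7 values in {J, K, L, M, N, O, P} must be used), so slot 8 = O.
The 6 still-open variables together cover exactly {J, K, L, M, N, P} — 6 values for 6 variables — and M appears only in slot 4's list, so slot 4 = M.

M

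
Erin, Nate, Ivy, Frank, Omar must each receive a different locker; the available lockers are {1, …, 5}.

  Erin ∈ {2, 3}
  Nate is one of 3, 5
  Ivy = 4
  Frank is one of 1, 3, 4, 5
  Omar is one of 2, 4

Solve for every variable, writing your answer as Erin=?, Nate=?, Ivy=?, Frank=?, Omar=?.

Ivy must be 4 (only option left). Remove 4 from Frank, Omar.
Omar must be 2 (only option left). Strike 2 from Erin.
Erin must be 3 (only option left). So Nate, Frank can't be 3.
Nate must be 5 (only option left). So Frank can't be 5.
Frank's domain is down to {1}, so Frank = 1.

Erin=3, Nate=5, Ivy=4, Frank=1, Omar=2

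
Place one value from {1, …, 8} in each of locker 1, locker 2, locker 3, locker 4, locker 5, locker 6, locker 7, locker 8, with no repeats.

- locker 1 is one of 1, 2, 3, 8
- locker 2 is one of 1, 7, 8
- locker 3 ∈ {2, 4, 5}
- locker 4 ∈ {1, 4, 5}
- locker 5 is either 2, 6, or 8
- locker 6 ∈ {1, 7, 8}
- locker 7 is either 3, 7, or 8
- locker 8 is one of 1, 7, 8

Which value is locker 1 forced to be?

The 8 variables together cover exactly {1, 2, 3, 4, 5, 6, 7, 8} — 8 values for 8 variables — and 6 appears only in locker 5's list, so locker 5 = 6.
locker 2, locker 6, locker 8 share exactly the 3 values {1, 7, 8}; by pigeonhole those values go to them, so strike 1, 7, 8 from locker 1, locker 4, locker 7.
locker 7 has just one choice, so locker 7 = 3. So locker 1 can't be 3.
So locker 1 = 2.

2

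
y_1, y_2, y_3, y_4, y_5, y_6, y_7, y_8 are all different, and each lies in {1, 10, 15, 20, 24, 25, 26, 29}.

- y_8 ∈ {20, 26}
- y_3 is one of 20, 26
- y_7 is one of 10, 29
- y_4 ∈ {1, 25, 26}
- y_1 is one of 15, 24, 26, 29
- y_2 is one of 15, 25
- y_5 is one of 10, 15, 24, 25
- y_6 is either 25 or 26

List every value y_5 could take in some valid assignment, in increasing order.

The 8 variables together cover exactly {1, 10, 15, 20, 24, 25, 26, 29} — 8 values for 8 variables — and 1 appears only in y_4's list, so y_4 = 1.
y_3 and y_8 share exactly the 2 values {20, 26}; by pigeonhole those values go to them, so strike 20, 26 from y_1, y_6.
y_6's domain is down to {25}, so y_6 = 25. Remove 25 from y_2, y_5.
y_2 has just one choice, so y_2 = 15. Strike 15 from y_1, y_5.
No further eliminations apply; y_5 can still be any of 10, 24.

10, 24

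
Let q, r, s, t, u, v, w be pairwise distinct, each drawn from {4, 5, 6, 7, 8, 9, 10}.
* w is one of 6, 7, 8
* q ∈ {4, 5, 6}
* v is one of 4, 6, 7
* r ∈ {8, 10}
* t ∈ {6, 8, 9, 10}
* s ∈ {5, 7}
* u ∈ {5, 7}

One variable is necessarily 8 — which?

w

The 7 variables together cover exactly {4, 5, 6, 7, 8, 9, 10} — 7 values for 7 variables — and 9 appears only in t's list, so t = 9.
The 6 still-open variables draw from only 6 values {4, 5, 6, 7, 8, 10}, so each is used; only r can be 10, hence r = 10.
The 5 still-open variables draw from only 5 values {4, 5, 6, 7, 8}, so each is used; only w can be 8, hence w = 8.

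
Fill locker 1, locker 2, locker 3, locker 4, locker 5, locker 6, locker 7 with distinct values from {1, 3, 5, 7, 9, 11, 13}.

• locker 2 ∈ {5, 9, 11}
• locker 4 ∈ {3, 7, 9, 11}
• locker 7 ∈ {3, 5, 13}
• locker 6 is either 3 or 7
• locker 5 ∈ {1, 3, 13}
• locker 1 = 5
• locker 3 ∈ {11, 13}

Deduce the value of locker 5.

1

locker 1's domain is down to {5}, so locker 1 = 5. So locker 2, locker 7 can't be 5.
The 6 still-open variables draw from only 6 values {1, 3, 7, 9, 11, 13}, so each is used; only locker 5 can be 1, hence locker 5 = 1.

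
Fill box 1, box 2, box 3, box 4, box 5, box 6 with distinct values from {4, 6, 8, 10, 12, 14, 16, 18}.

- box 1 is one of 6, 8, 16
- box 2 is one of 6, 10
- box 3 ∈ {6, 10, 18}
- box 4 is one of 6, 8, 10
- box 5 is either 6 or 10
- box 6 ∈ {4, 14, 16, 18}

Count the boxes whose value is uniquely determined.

box 2 and box 5 share exactly the 2 values {6, 10}; by pigeonhole those values go to them, so strike 6, 10 from box 1, box 3, box 4.
That leaves box 3 = 18. Strike 18 from box 6.
box 4 has just one choice, so box 4 = 8. Remove 8 from box 1.
That leaves box 1 = 16. So box 6 can't be 16.
Determined: box 1=16, box 3=18, box 4=8. The other boxes each still have more than one consistent value. That makes 3.

3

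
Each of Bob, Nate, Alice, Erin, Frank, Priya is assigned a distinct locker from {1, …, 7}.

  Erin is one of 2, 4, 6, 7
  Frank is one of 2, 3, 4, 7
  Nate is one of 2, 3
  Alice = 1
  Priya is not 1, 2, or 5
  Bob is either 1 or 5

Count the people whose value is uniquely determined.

2

Alice's domain is down to {1}, so Alice = 1. Remove 1 from Bob.
Bob's domain is down to {5}, so Bob = 5.
Determined: Bob=5, Alice=1. The other people each still have more than one consistent value. That makes 2.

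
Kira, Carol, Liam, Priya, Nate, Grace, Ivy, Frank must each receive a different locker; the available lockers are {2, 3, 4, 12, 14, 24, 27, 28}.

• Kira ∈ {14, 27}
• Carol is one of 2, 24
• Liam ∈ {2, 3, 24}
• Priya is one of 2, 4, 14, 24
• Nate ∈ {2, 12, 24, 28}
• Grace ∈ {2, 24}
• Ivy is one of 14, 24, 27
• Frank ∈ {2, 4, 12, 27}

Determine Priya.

Among the 8 variables, 3 fits only Liam (and all 8 values in {2, 3, 4, 12, 14, 24, 27, 28} must be used), so Liam = 3.
The 7 still-open variables draw from only 7 values {2, 4, 12, 14, 24, 27, 28}, so each is used; only Nate can be 28, hence Nate = 28.
The 6 still-open variables together cover exactly {2, 4, 12, 14, 24, 27} — 6 values for 6 variables — and 12 appears only in Frank's list, so Frank = 12.
The 5 still-open variables together cover exactly {2, 4, 14, 24, 27} — 5 values for 5 variables — and 4 appears only in Priya's list, so Priya = 4.

4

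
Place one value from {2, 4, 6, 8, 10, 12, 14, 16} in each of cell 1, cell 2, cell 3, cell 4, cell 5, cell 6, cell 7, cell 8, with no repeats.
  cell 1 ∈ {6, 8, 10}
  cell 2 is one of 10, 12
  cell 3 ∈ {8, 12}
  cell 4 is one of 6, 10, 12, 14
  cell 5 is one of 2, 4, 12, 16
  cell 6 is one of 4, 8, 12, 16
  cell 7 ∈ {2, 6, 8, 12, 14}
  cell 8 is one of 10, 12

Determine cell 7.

The 2 variables cell 2 and cell 8 are confined to {10, 12}, which locks those values in; drop them from cell 1, cell 3, cell 4, cell 5, cell 6, cell 7.
cell 3's domain is down to {8}, so cell 3 = 8. Eliminate 8 elsewhere: cell 1, cell 6, cell 7.
cell 1's domain is down to {6}, so cell 1 = 6. Eliminate 6 elsewhere: cell 4, cell 7.
That leaves cell 4 = 14. So cell 7 can't be 14.
So cell 7 = 2.

2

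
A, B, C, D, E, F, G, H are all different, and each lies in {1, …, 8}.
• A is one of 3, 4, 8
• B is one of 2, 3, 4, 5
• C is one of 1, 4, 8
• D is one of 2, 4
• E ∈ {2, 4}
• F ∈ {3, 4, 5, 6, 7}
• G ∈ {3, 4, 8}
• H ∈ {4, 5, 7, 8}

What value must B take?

The 8 variables draw from only 8 values {1, 2, 3, 4, 5, 6, 7, 8}, so each is used; only C can be 1, hence C = 1.
Among the 7 still-open variables, 6 fits only F (and all 7 values in {2, 3, 4, 5, 6, 7, 8} must be used), so F = 6.
The 6 still-open variables draw from only 6 values {2, 3, 4, 5, 7, 8}, so each is used; only H can be 7, hence H = 7.
The 5 still-open variables draw from only 5 values {2, 3, 4, 5, 8}, so each is used; only B can be 5, hence B = 5.

5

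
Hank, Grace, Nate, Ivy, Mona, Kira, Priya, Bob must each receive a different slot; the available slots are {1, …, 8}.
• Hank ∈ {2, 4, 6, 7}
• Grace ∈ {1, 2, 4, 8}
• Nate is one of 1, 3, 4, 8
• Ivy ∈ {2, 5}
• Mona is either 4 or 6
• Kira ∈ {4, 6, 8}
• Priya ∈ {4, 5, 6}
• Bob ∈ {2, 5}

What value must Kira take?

8

Among the 8 variables, 3 fits only Nate (and all 8 values in {1, 2, 3, 4, 5, 6, 7, 8} must be used), so Nate = 3.
The 7 still-open variables draw from only 7 values {1, 2, 4, 5, 6, 7, 8}, so each is used; only Grace can be 1, hence Grace = 1.
The 6 still-open variables together cover exactly {2, 4, 5, 6, 7, 8} — 6 values for 6 variables — and 7 appears only in Hank's list, so Hank = 7.
The 5 still-open variables together cover exactly {2, 4, 5, 6, 8} — 5 values for 5 variables — and 8 appears only in Kira's list, so Kira = 8.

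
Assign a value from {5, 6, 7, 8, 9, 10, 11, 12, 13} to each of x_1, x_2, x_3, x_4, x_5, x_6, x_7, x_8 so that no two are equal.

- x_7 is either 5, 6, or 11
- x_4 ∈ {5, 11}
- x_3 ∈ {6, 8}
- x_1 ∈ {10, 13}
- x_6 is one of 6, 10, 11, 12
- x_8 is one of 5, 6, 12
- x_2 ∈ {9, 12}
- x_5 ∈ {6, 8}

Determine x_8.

12

Among the 8 variables, 9 fits only x_2 (and all 8 values in {5, 6, 8, 9, 10, 11, 12, 13} must be used), so x_2 = 9.
The 7 still-open variables together cover exactly {5, 6, 8, 10, 11, 12, 13} — 7 values for 7 variables — and 13 appears only in x_1's list, so x_1 = 13.
Among the 6 still-open variables, 10 fits only x_6 (and all 6 values in {5, 6, 8, 10, 11, 12} must be used), so x_6 = 10.
The 5 still-open variables together cover exactly {5, 6, 8, 11, 12} — 5 values for 5 variables — and 12 appears only in x_8's list, so x_8 = 12.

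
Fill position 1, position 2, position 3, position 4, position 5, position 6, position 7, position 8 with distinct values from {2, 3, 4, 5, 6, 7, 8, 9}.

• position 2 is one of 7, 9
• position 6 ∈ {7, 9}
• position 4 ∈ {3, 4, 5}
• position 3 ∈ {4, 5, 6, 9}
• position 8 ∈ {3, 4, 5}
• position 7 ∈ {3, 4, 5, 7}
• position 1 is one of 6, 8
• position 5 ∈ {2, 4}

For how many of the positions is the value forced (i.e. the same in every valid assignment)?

3

Among the 8 variables, 2 fits only position 5 (and all 8 values in {2, 3, 4, 5, 6, 7, 8, 9} must be used), so position 5 = 2.
Among the 7 still-open variables, 8 fits only position 1 (and all 7 values in {3, 4, 5, 6, 7, 8, 9} must be used), so position 1 = 8.
The 6 still-open variables draw from only 6 values {3, 4, 5, 6, 7, 9}, so each is used; only position 3 can be 6, hence position 3 = 6.
position 2 and position 6 share exactly the 2 values {7, 9}; by pigeonhole those values go to them, so strike 7, 9 from position 7.
Determined: position 1=8, position 3=6, position 5=2. The other positions each still have more than one consistent value. That makes 3.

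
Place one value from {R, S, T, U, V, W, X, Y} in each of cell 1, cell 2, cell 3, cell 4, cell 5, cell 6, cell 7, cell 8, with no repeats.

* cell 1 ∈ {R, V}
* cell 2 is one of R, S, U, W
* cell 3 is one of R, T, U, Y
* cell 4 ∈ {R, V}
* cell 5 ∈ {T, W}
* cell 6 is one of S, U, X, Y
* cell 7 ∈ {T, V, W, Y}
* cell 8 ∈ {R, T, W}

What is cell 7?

Y

Among the 8 variables, X fits only cell 6 (and all 8 values in {R, S, T, U, V, W, X, Y} must be used), so cell 6 = X.
Among the 7 still-open variables, S fits only cell 2 (and all 7 values in {R, S, T, U, V, W, Y} must be used), so cell 2 = S.
The 6 still-open variables together cover exactly {R, T, U, V, W, Y} — 6 values for 6 variables — and U appears only in cell 3's list, so cell 3 = U.
The 5 still-open variables draw from only 5 values {R, T, V, W, Y}, so each is used; only cell 7 can be Y, hence cell 7 = Y.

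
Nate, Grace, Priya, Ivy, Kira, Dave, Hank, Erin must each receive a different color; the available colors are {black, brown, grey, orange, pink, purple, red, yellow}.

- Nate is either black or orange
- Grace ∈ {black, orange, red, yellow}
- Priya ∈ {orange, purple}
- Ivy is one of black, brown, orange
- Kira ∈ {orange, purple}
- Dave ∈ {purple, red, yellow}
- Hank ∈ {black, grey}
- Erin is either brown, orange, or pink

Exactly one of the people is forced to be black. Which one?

Nate

Among the 8 variables, grey fits only Hank (and all 8 values in {black, brown, grey, orange, pink, purple, red, yellow} must be used), so Hank = grey.
The 7 still-open variables together cover exactly {black, brown, orange, pink, purple, red, yellow} — 7 values for 7 variables — and pink appears only in Erin's list, so Erin = pink.
The 6 still-open variables draw from only 6 values {black, brown, orange, purple, red, yellow}, so each is used; only Ivy can be brown, hence Ivy = brown.
Priya and Kira between them cover only {orange, purple} — a naked pair. Remove those values from Nate, Grace, Dave.
So black goes to Nate.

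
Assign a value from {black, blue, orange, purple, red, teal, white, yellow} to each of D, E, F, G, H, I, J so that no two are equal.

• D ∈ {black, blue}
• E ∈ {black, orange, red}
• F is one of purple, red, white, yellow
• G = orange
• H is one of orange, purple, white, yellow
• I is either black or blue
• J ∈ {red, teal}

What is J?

G's domain is down to {orange}, so G = orange. Remove orange from E, H.
D and I share exactly the 2 values {black, blue}; by pigeonhole those values go to them, so strike black, blue from E.
E has just one choice, so E = red. Remove red from F, J.
So J = teal.

teal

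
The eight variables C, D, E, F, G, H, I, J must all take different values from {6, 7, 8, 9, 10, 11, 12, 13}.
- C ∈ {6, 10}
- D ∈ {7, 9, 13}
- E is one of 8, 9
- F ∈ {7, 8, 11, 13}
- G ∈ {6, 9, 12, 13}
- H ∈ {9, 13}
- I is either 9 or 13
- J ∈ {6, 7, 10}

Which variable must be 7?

The 8 variables together cover exactly {6, 7, 8, 9, 10, 11, 12, 13} — 8 values for 8 variables — and 11 appears only in F's list, so F = 11.
The 7 still-open variables draw from only 7 values {6, 7, 8, 9, 10, 12, 13}, so each is used; only E can be 8, hence E = 8.
The 6 still-open variables draw from only 6 values {6, 7, 9, 10, 12, 13}, so each is used; only G can be 12, hence G = 12.
The 2 variables H and I are confined to {9, 13}, which locks those values in; drop them from D.
So 7 goes to D.

D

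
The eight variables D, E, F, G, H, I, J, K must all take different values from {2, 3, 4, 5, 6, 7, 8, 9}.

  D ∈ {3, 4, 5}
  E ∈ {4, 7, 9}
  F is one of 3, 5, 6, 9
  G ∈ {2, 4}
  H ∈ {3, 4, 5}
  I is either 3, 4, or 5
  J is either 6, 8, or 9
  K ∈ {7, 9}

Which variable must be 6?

Among the 8 variables, 2 fits only G (and all 8 values in {2, 3, 4, 5, 6, 7, 8, 9} must be used), so G = 2.
The 7 still-open variables together cover exactly {3, 4, 5, 6, 7, 8, 9} — 7 values for 7 variables — and 8 appears only in J's list, so J = 8.
The 6 still-open variables together cover exactly {3, 4, 5, 6, 7, 9} — 6 values for 6 variables — and 6 appears only in F's list, so F = 6.

F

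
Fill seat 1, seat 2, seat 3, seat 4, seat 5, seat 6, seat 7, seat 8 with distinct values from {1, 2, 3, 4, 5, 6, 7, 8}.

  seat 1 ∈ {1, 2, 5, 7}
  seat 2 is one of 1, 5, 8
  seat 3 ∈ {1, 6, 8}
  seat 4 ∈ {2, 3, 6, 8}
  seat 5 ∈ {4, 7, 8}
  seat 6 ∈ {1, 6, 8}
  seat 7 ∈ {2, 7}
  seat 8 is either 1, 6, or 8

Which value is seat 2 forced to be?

5

Among the 8 variables, 3 fits only seat 4 (and all 8 values in {1, 2, 3, 4, 5, 6, 7, 8} must be used), so seat 4 = 3.
Among the 7 still-open variables, 4 fits only seat 5 (and all 7 values in {1, 2, 4, 5, 6, 7, 8} must be used), so seat 5 = 4.
seat 3, seat 6, seat 8 share exactly the 3 values {1, 6, 8}; by pigeonhole those values go to them, so strike 1, 6, 8 from seat 1, seat 2.
So seat 2 = 5.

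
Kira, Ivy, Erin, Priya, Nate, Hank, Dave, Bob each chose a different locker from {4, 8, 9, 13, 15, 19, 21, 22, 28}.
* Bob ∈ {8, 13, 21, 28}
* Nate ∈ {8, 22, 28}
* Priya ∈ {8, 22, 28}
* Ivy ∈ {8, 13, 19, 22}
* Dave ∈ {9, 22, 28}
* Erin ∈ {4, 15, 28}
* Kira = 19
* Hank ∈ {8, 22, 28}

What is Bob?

Kira has just one choice, so Kira = 19. Remove 19 from Ivy.
Priya, Nate, Hank share exactly the 3 values {8, 22, 28}; by pigeonhole those values go to them, so strike 8, 22, 28 from Ivy, Erin, Dave, Bob.
Ivy must be 13 (only option left). Remove 13 from Bob.
So Bob = 21.

21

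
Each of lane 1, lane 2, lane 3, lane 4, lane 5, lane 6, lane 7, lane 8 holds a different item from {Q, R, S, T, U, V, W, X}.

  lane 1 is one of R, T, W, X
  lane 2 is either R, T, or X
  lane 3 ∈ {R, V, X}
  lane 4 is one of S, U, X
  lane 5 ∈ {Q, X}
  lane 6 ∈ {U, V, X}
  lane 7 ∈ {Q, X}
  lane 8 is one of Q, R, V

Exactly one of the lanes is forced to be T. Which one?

The 8 variables draw from only 8 values {Q, R, S, T, U, V, W, X}, so each is used; only lane 4 can be S, hence lane 4 = S.
The 7 still-open variables draw from only 7 values {Q, R, T, U, V, W, X}, so each is used; only lane 6 can be U, hence lane 6 = U.
Among the 6 still-open variables, W fits only lane 1 (and all 6 values in {Q, R, T, V, W, X} must be used), so lane 1 = W.
The 5 still-open variables draw from only 5 values {Q, R, T, V, X}, so each is used; only lane 2 can be T, hence lane 2 = T.

lane 2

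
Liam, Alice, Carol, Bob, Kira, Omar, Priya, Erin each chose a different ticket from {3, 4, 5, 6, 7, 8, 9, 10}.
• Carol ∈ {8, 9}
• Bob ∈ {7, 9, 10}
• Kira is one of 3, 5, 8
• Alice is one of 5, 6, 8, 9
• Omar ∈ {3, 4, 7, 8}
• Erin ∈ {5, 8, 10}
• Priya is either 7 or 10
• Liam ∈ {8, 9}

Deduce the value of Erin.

5

The 8 variables together cover exactly {3, 4, 5, 6, 7, 8, 9, 10} — 8 values for 8 variables — and 4 appears only in Omar's list, so Omar = 4.
The 7 still-open variables together cover exactly {3, 5, 6, 7, 8, 9, 10} — 7 values for 7 variables — and 3 appears only in Kira's list, so Kira = 3.
Among the 6 still-open variables, 6 fits only Alice (and all 6 values in {5, 6, 7, 8, 9, 10} must be used), so Alice = 6.
The 5 still-open variables draw from only 5 values {5, 7, 8, 9, 10}, so each is used; only Erin can be 5, hence Erin = 5.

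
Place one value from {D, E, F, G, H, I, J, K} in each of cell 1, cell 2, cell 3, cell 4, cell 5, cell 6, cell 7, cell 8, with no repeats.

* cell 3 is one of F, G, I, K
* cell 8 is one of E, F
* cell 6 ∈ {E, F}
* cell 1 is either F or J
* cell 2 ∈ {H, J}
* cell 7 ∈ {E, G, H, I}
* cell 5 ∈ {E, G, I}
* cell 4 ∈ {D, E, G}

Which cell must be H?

cell 2

The 8 variables draw from only 8 values {D, E, F, G, H, I, J, K}, so each is used; only cell 4 can be D, hence cell 4 = D.
The 7 still-open variables draw from only 7 values {E, F, G, H, I, J, K}, so each is used; only cell 3 can be K, hence cell 3 = K.
cell 6 and cell 8 between them cover only {E, F} — a naked pair. Remove those values from cell 1, cell 5, cell 7.
cell 1 has just one choice, so cell 1 = J. Eliminate J elsewhere: cell 2.
So H goes to cell 2.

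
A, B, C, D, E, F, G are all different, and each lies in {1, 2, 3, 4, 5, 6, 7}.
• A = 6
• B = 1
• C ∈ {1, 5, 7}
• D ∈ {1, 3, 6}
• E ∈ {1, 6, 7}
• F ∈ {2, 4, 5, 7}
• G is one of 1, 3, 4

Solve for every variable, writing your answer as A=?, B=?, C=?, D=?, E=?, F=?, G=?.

A=6, B=1, C=5, D=3, E=7, F=2, G=4

A must be 6 (only option left). So D, E can't be 6.
B must be 1 (only option left). Eliminate 1 elsewhere: C, D, E, G.
That leaves D = 3. Strike 3 from G.
E must be 7 (only option left). Remove 7 from C, F.
G has just one choice, so G = 4. Remove 4 from F.
That leaves C = 5. So F can't be 5.
F's domain is down to {2}, so F = 2.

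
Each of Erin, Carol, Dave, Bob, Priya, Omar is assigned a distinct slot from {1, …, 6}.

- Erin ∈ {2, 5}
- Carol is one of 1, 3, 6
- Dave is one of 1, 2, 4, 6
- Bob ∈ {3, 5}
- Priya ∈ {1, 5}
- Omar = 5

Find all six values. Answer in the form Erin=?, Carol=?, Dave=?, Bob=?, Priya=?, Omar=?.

Omar has just one choice, so Omar = 5. Eliminate 5 elsewhere: Erin, Bob, Priya.
Erin has just one choice, so Erin = 2. Remove 2 from Dave.
That leaves Bob = 3. Remove 3 from Carol.
Priya's domain is down to {1}, so Priya = 1. Strike 1 from Carol, Dave.
Carol has just one choice, so Carol = 6. Remove 6 from Dave.
That leaves Dave = 4.

Erin=2, Carol=6, Dave=4, Bob=3, Priya=1, Omar=5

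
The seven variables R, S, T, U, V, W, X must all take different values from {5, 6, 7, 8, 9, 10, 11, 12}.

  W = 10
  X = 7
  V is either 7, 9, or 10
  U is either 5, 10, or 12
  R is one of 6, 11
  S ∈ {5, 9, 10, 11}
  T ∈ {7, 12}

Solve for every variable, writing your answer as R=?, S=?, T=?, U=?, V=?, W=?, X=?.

R=6, S=11, T=12, U=5, V=9, W=10, X=7

W must be 10 (only option left). So S, U, V can't be 10.
X must be 7 (only option left). Remove 7 from T, V.
T's domain is down to {12}, so T = 12. So U can't be 12.
U's domain is down to {5}, so U = 5. Strike 5 from S.
V's domain is down to {9}, so V = 9. So S can't be 9.
S must be 11 (only option left). Eliminate 11 elsewhere: R.
R's domain is down to {6}, so R = 6.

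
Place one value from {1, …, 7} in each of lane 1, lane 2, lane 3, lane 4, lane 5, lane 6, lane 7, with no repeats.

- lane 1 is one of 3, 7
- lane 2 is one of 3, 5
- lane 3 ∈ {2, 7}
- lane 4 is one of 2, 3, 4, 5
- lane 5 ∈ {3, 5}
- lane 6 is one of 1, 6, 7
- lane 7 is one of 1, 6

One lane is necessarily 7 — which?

The 7 variables together cover exactly {1, 2, 3, 4, 5, 6, 7} — 7 values for 7 variables — and 4 appears only in lane 4's list, so lane 4 = 4.
The 6 still-open variables draw from only 6 values {1, 2, 3, 5, 6, 7}, so each is used; only lane 3 can be 2, hence lane 3 = 2.
lane 2 and lane 5 share exactly the 2 values {3, 5}; by pigeonhole those values go to them, so strike 3, 5 from lane 1.
So 7 goes to lane 1.

lane 1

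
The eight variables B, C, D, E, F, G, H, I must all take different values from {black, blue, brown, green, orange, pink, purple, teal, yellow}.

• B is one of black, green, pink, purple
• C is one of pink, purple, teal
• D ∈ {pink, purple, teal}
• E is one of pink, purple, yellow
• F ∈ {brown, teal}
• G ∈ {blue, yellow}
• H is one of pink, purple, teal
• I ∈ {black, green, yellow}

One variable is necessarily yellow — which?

E

The 8 variables together cover exactly {black, blue, brown, green, pink, purple, teal, yellow} — 8 values for 8 variables — and blue appears only in G's list, so G = blue.
Among the 7 still-open variables, brown fits only F (and all 7 values in {black, brown, green, pink, purple, teal, yellow} must be used), so F = brown.
C, D, H share exactly the 3 values {pink, purple, teal}; by pigeonhole those values go to them, so strike pink, purple, teal from B, E.
So yellow goes to E.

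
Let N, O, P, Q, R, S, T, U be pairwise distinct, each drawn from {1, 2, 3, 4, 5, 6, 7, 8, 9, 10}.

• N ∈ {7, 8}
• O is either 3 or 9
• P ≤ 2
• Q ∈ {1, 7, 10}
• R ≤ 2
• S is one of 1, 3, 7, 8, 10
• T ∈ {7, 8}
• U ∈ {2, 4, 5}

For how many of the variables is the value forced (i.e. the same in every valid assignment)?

3

N and T between them cover only {7, 8} — a naked pair. Remove those values from Q, S.
P and R between them cover only {1, 2} — a naked pair. Remove those values from Q, S, U.
Q must be 10 (only option left). Remove 10 from S.
That leaves S = 3. Eliminate 3 elsewhere: O.
O's domain is down to {9}, so O = 9.
Determined: O=9, Q=10, S=3. The other variables each still have more than one consistent value. That makes 3.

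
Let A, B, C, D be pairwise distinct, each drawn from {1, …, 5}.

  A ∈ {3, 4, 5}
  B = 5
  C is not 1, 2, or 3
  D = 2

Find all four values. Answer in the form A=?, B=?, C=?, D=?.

B's domain is down to {5}, so B = 5. So A, C can't be 5.
C must be 4 (only option left). Eliminate 4 elsewhere: A.
That leaves D = 2.
A's domain is down to {3}, so A = 3.

A=3, B=5, C=4, D=2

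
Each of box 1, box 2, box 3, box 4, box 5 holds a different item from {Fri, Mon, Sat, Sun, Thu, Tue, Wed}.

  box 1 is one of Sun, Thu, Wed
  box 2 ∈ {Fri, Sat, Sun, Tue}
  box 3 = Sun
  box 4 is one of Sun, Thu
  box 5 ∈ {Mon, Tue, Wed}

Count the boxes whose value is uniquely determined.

3

box 3's domain is down to {Sun}, so box 3 = Sun. Remove Sun from box 1, box 2, box 4.
box 4's domain is down to {Thu}, so box 4 = Thu. Eliminate Thu elsewhere: box 1.
box 1 must be Wed (only option left). Eliminate Wed elsewhere: box 5.
Determined: box 1=Wed, box 3=Sun, box 4=Thu. The other boxes each still have more than one consistent value. That makes 3.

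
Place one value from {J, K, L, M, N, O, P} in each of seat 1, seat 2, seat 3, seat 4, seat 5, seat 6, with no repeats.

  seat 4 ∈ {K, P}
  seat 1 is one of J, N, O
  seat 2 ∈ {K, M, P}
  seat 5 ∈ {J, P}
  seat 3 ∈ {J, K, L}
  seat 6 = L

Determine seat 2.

M

seat 6 has just one choice, so seat 6 = L. Eliminate L elsewhere: seat 3.
The 3 variables seat 3, seat 4, seat 5 are confined to {J, K, P}, which locks those values in; drop them from seat 1, seat 2.
So seat 2 = M.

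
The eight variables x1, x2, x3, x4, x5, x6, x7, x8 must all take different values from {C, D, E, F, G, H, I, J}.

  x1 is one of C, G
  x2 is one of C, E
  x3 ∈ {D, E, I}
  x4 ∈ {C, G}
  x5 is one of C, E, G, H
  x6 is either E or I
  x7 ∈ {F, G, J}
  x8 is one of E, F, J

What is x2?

The 8 variables draw from only 8 values {C, D, E, F, G, H, I, J}, so each is used; only x3 can be D, hence x3 = D.
Among the 7 still-open variables, H fits only x5 (and all 7 values in {C, E, F, G, H, I, J} must be used), so x5 = H.
The 6 still-open variables draw from only 6 values {C, E, F, G, I, J}, so each is used; only x6 can be I, hence x6 = I.
x1 and x4 between them cover only {C, G} — a naked pair. Remove those values from x2, x7.
So x2 = E.

E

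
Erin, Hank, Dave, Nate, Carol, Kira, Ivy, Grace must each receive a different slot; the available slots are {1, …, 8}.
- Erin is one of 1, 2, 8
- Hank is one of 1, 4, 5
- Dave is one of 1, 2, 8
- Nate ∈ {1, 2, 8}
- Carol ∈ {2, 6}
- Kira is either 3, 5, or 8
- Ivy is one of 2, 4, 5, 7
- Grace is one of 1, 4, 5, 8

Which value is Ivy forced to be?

Among the 8 variables, 3 fits only Kira (and all 8 values in {1, 2, 3, 4, 5, 6, 7, 8} must be used), so Kira = 3.
Among the 7 still-open variables, 6 fits only Carol (and all 7 values in {1, 2, 4, 5, 6, 7, 8} must be used), so Carol = 6.
Among the 6 still-open variables, 7 fits only Ivy (and all 6 values in {1, 2, 4, 5, 7, 8} must be used), so Ivy = 7.

7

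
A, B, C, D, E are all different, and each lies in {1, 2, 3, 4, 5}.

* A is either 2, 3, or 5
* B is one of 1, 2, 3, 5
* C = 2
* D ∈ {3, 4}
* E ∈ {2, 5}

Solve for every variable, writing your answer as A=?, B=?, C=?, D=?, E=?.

A=3, B=1, C=2, D=4, E=5

C has just one choice, so C = 2. So A, B, E can't be 2.
E's domain is down to {5}, so E = 5. Eliminate 5 elsewhere: A, B.
A has just one choice, so A = 3. Strike 3 from B, D.
B must be 1 (only option left).
That leaves D = 4.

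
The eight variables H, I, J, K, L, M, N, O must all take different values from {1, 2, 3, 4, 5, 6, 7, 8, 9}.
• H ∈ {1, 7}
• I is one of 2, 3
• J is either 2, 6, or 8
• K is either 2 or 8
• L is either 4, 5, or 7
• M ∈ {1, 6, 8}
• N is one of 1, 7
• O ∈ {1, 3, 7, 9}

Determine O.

H and N share exactly the 2 values {1, 7}; by pigeonhole those values go to them, so strike 1, 7 from L, M, O.
The 3 variables J, K, M are confined to {2, 6, 8}, which locks those values in; drop them from I.
I's domain is down to {3}, so I = 3. Eliminate 3 elsewhere: O.
So O = 9.

9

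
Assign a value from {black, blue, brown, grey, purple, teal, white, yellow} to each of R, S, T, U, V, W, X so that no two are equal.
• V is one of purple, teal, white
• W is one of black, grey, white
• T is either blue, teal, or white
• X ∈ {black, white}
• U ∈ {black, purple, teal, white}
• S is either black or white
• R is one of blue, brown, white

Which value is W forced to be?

grey

The 7 variables draw from only 7 values {black, blue, brown, grey, purple, teal, white}, so each is used; only R can be brown, hence R = brown.
The 6 still-open variables together cover exactly {black, blue, grey, purple, teal, white} — 6 values for 6 variables — and blue appears only in T's list, so T = blue.
The 5 still-open variables draw from only 5 values {black, grey, purple, teal, white}, so each is used; only W can be grey, hence W = grey.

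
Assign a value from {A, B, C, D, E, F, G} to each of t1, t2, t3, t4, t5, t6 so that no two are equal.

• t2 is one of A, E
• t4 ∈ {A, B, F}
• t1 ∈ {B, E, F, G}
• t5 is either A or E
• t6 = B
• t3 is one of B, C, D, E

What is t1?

G

t6's domain is down to {B}, so t6 = B. Eliminate B elsewhere: t1, t3, t4.
t2 and t5 share exactly the 2 values {A, E}; by pigeonhole those values go to them, so strike A, E from t1, t3, t4.
t4 must be F (only option left). Strike F from t1.
So t1 = G.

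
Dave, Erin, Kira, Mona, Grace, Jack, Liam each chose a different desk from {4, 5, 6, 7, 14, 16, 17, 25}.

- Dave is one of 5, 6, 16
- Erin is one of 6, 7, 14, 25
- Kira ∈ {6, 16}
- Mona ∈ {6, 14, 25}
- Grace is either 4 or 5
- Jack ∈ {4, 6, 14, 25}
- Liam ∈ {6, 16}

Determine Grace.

4

The 7 variables together cover exactly {4, 5, 6, 7, 14, 16, 25} — 7 values for 7 variables — and 7 appears only in Erin's list, so Erin = 7.
The 2 variables Kira and Liam are confined to {6, 16}, which locks those values in; drop them from Dave, Mona, Jack.
Dave has just one choice, so Dave = 5. Eliminate 5 elsewhere: Grace.
So Grace = 4.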